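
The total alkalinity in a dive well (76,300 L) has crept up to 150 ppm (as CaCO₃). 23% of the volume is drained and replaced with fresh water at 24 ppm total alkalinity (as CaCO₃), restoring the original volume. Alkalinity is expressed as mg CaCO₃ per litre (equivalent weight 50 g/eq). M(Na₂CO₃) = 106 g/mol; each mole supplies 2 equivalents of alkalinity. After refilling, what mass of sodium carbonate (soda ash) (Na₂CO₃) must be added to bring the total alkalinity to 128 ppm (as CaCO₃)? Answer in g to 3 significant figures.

After draining 23% and refilling: 150 × 0.77 + 24 × 0.23 = 121.02 ppm.
Deficit to target: 128 − 121.02 = 6.98 mg/L.
As CaCO₃: 6.98 mg/L × 76,300 L = 532.6 g; ÷ 50 g/eq ÷ 2 = 5.326 mol Na₂CO₃.
Mass: 5.326 × 106 = 564.5 g.

565 g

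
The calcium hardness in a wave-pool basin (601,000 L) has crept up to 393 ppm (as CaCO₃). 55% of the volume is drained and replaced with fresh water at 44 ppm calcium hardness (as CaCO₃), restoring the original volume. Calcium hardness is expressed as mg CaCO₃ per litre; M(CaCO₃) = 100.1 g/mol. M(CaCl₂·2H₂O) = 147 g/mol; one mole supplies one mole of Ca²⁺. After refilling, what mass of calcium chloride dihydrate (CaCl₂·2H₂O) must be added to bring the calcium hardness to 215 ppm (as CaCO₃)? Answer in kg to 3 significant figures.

After draining 55% and refilling: 393 × 0.45 + 44 × 0.55 = 201.05 ppm.
Deficit to target: 215 − 201.05 = 13.95 mg/L.
As CaCO₃: 13.95 mg/L × 601,000 L = 8384 g; ÷ 100.1 = 83.76 mol Ca²⁺.
Mass: 83.76 × 147 = 12,310 g.

12.3 kg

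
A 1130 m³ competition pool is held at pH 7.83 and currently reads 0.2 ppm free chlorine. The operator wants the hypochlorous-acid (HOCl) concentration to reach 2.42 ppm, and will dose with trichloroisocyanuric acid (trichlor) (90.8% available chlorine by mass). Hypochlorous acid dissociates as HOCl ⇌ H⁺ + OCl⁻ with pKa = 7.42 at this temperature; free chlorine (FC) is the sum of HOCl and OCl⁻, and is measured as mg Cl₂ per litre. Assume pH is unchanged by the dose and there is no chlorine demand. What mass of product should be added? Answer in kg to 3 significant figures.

10.5 kg

Volume: 1130 m³ = 1,130,000 L.
[OCl⁻]/[HOCl] = 10^(pH − pKa) = 10^(7.83 − 7.42) = 2.57; fraction as HOCl = 1/(1 + 2.57) = 0.2801.
Free chlorine required for 2.42 ppm HOCl: 2.42 / 0.2801 = 8.64 ppm.
FC to add: 8.64 − 0.2 = 8.44 mg/L as Cl₂.
Cl₂ equivalent: 8.44 mg/L × 1,130,000 L = 9538 g.
Product at 90.8% available Cl: 9538 / 0.908 = 10,500 g.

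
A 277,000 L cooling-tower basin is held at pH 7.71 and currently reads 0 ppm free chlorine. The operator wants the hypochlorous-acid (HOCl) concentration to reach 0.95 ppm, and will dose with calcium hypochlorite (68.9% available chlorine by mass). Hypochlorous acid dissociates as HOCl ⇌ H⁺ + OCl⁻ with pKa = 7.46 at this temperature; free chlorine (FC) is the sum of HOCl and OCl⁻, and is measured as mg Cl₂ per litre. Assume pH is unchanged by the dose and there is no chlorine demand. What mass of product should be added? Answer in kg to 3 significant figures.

[OCl⁻]/[HOCl] = 10^(pH − pKa) = 10^(7.71 − 7.46) = 1.778; fraction as HOCl = 1/(1 + 1.778) = 0.3599.
Free chlorine required for 0.95 ppm HOCl: 0.95 / 0.3599 = 2.639 ppm.
FC to add: 2.639 − 0 = 2.639 mg/L as Cl₂.
Cl₂ equivalent: 2.639 mg/L × 277,000 L = 731.1 g.
Product at 68.9% available Cl: 731.1 / 0.689 = 1061 g.

1.06 kg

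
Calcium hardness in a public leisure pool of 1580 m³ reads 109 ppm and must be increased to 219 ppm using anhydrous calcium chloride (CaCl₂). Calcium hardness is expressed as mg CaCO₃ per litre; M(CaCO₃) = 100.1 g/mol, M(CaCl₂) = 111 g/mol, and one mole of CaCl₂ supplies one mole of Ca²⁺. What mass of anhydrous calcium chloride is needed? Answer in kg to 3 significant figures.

Volume: 1580 m³ = 1,580,000 L.
Hardness to add: (219 − 109) = 110 mg/L as CaCO₃ × 1,580,000 L = 173,800 g as CaCO₃.
Moles of Ca²⁺ (1 mol Ca²⁺ ≡ 1 mol CaCO₃): 173,800 / 100.1 g/mol = 1736 mol.
Mass of CaCl₂: 1736 × 111 = 192,700 g.

193 kg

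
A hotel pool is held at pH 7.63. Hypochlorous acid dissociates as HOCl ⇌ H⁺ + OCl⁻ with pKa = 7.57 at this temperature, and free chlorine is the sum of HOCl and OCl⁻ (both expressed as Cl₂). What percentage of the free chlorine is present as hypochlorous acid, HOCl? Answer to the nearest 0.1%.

[OCl⁻]/[HOCl] = 10^(pH − pKa) = 10^(7.63 − 7.57) = 10^0.06 = 1.148.
Fraction as HOCl = 1 / (1 + 1.148) = 0.4655.

46.6%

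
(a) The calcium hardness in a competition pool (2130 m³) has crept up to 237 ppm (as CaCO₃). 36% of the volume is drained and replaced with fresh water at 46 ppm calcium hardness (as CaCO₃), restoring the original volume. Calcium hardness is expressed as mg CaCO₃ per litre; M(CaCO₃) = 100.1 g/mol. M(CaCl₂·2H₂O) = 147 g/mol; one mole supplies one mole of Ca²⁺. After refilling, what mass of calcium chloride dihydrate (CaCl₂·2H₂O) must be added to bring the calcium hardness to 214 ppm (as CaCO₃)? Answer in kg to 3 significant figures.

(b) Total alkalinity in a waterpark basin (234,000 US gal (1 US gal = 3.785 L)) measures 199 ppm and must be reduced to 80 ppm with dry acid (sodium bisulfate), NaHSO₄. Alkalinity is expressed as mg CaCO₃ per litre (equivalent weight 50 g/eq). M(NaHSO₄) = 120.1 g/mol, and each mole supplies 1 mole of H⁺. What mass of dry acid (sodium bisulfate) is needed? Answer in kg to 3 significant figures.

(a) 143 kg; (b) 253 kg

(a) Volume: 2130 m³ = 2,130,000 L.
(a) After draining 36% and refilling: 237 × 0.64 + 46 × 0.36 = 168.24 ppm.
(a) Deficit to target: 214 − 168.24 = 45.76 mg/L.
(a) As CaCO₃: 45.76 mg/L × 2,130,000 L = 97,470 g; ÷ 100.1 = 973.7 mol Ca²⁺.
(a) Mass: 973.7 × 147 = 143,100 g.

(b) Volume: 234,000 US gal × 3.785 L/gal = 885,690 L.
(b) Alkalinity to neutralize: (199 − 80) = 119 mg/L as CaCO₃ × 885,690 L = 105,400 g as CaCO₃.
(b) Equivalents of H⁺ required: 105,400 ÷ 50 g/eq = 2108 eq = 2108 mol NaHSO₄.
(b) Mass of NaHSO₄: 2108 × 120.1 = 253,200 g.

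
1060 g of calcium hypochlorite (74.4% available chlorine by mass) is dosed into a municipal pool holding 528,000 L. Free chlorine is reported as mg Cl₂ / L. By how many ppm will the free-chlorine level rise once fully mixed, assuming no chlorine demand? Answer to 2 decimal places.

Available chlorine delivered: 1060 g × 0.744 = 788.6 g as Cl₂.
Concentration rise: 788.6 g / 528,000 L = 1.494 mg/L = 1.49 ppm.

1.49 ppm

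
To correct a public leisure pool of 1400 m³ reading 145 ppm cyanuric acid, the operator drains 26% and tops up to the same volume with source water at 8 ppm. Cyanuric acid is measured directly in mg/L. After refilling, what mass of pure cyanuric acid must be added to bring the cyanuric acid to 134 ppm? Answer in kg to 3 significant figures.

34.5 kg

Volume: 1400 m³ = 1,400,000 L.
After draining 26% and refilling: 145 × 0.74 + 8 × 0.26 = 109.38 ppm.
Deficit to target: 134 − 109.38 = 24.62 mg/L.
Mass: 24.62 mg/L × 1,400,000 L = 34,470 g cyanuric acid.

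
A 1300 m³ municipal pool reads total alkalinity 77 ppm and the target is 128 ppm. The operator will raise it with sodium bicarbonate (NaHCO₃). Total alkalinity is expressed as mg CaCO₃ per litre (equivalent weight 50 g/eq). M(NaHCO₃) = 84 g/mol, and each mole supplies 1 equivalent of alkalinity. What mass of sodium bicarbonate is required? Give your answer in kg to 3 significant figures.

111 kg

Volume: 1300 m³ = 1,300,000 L.
Alkalinity to add: (128 − 77) = 51 mg/L as CaCO₃ × 1,300,000 L = 66,300 g as CaCO₃.
Equivalents: 66,300 g ÷ 50 g/eq = 1326 eq.
NaHCO₃ supplies 1 eq per mole → 1326 mol.
Mass: 1326 mol × 84 g/mol = 111,400 g.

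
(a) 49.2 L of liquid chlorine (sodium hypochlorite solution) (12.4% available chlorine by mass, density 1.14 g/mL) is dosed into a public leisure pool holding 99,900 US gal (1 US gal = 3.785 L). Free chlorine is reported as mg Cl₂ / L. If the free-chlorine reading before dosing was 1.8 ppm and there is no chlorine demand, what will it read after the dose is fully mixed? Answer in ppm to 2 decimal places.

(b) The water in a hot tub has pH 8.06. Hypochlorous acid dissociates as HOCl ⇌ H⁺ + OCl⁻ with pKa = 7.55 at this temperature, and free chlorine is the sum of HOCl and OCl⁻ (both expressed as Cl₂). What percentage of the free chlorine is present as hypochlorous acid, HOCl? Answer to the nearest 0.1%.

(a) Volume: 99,900 US gal × 3.785 L/gal = 378,122 L.
(a) Mass of solution: 49.2 L × 1000 mL/L × 1.14 g/mL = 56,090 g.
(a) Available chlorine delivered: 56,090 g × 0.124 = 6955 g as Cl₂.
(a) Concentration rise: 6955 g / 378,122 L = 18.39 mg/L = 18.39 ppm.
(a) Final FC: 1.8 + 18.39 = 20.19 ppm.

(b) [OCl⁻]/[HOCl] = 10^(pH − pKa) = 10^(8.06 − 7.55) = 10^0.51 = 3.236.
(b) Fraction as HOCl = 1 / (1 + 3.236) = 0.2361.

(a) 20.19 ppm; (b) 23.6%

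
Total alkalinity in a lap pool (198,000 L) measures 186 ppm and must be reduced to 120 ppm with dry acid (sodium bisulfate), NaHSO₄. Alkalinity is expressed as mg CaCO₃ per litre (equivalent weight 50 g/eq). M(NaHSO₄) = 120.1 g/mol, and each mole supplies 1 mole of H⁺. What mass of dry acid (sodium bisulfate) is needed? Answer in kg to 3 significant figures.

31.4 kg

Alkalinity to neutralize: (186 − 120) = 66 mg/L as CaCO₃ × 198,000 L = 13,070 g as CaCO₃.
Equivalents of H⁺ required: 13,070 ÷ 50 g/eq = 261.4 eq = 261.4 mol NaHSO₄.
Mass of NaHSO₄: 261.4 × 120.1 = 31,390 g.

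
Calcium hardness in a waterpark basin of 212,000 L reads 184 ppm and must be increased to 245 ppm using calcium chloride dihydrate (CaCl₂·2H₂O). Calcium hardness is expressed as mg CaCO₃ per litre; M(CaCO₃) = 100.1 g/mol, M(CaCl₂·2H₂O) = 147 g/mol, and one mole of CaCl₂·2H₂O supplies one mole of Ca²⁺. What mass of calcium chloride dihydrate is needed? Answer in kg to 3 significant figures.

19.0 kg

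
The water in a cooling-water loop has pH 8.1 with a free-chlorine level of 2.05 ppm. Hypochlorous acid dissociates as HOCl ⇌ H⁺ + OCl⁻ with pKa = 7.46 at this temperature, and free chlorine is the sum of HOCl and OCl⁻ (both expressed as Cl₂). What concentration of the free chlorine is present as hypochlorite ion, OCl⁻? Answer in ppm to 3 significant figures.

[OCl⁻]/[HOCl] = 10^(pH − pKa) = 10^(8.1 − 7.46) = 10^0.64 = 4.365.
Fraction as HOCl = 1 / (1 + 4.365) = 0.1864.
OCl⁻ = (1 − 0.1864) × 2.05 ppm = 1.668 ppm.

1.67 ppm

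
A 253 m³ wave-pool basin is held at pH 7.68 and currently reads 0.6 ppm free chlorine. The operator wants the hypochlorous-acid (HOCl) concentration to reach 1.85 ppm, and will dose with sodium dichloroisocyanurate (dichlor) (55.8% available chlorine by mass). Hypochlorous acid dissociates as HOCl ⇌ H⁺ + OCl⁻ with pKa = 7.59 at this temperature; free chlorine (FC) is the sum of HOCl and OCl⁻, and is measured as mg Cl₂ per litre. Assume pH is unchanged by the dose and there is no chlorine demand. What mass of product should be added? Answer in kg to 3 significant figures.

Volume: 253 m³ = 253,000 L.
[OCl⁻]/[HOCl] = 10^(pH − pKa) = 10^(7.68 − 7.59) = 1.23; fraction as HOCl = 1/(1 + 1.23) = 0.4484.
Free chlorine required for 1.85 ppm HOCl: 1.85 / 0.4484 = 4.126 ppm.
FC to add: 4.126 − 0.6 = 3.526 mg/L as Cl₂.
Cl₂ equivalent: 3.526 mg/L × 253,000 L = 892.1 g.
Product at 55.8% available Cl: 892.1 / 0.558 = 1599 g.

1.60 kg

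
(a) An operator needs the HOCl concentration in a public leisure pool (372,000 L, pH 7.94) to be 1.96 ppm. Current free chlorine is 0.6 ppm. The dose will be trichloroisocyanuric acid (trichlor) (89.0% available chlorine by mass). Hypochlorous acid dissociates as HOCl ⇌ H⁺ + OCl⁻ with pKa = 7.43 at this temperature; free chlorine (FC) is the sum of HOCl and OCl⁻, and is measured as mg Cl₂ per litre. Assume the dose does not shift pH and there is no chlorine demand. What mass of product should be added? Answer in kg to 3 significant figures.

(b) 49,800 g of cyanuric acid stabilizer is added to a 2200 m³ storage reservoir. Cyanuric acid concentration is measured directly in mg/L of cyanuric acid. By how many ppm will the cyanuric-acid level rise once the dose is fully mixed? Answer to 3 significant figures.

(a) [OCl⁻]/[HOCl] = 10^(pH − pKa) = 10^(7.94 − 7.43) = 3.236; fraction as HOCl = 1/(1 + 3.236) = 0.2361.
(a) Free chlorine required for 1.96 ppm HOCl: 1.96 / 0.2361 = 8.302 ppm.
(a) FC to add: 8.302 − 0.6 = 7.702 mg/L as Cl₂.
(a) Cl₂ equivalent: 7.702 mg/L × 372,000 L = 2865 g.
(a) Product at 89.0% available Cl: 2865 / 0.89 = 3219 g.

(b) Volume: 2200 m³ = 2,200,000 L.
(b) Rise: 49,800 g / 2,200,000 L × 1000 = 22.64 mg/L.

(a) 3.22 kg; (b) 22.6 ppm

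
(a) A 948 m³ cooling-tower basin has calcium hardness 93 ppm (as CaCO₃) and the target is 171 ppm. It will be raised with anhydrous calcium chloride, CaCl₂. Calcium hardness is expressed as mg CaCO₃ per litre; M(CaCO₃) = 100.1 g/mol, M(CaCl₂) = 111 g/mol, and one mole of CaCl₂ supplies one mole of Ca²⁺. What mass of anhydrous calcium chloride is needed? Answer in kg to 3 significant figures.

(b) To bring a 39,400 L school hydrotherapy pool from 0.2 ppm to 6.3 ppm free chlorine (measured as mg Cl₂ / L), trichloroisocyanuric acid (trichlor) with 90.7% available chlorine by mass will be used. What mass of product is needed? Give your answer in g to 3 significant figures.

(a) Volume: 948 m³ = 948,000 L.
(a) Hardness to add: (171 − 93) = 78 mg/L as CaCO₃ × 948,000 L = 73,940 g as CaCO₃.
(a) Moles of Ca²⁺ (1 mol Ca²⁺ ≡ 1 mol CaCO₃): 73,940 / 100.1 g/mol = 738.7 mol.
(a) Mass of CaCl₂: 738.7 × 111 = 82,000 g.

(b) Chlorine deficit: 6.3 − 0.2 = 6.1 ppm = 6.1 mg/L as Cl₂.
(b) Cl₂ equivalent needed: 6.1 mg/L × 39,400 L = 240,300 mg = 240.3 g.
(b) Product at 90.7% available chlorine: 240.3 / 0.907 = 265 g.

(a) 82.0 kg; (b) 265 g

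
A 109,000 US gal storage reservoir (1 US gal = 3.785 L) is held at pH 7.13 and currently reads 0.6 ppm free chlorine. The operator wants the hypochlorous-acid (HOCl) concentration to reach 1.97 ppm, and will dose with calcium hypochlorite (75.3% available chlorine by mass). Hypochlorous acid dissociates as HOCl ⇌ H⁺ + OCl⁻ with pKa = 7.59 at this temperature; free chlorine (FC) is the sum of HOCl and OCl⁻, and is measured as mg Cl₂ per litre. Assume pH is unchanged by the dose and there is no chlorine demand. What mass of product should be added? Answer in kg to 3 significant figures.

1.12 kg

Volume: 109,000 US gal × 3.785 L/gal = 412,565 L.
[OCl⁻]/[HOCl] = 10^(pH − pKa) = 10^(7.13 − 7.59) = 0.3467; fraction as HOCl = 1/(1 + 0.3467) = 0.7425.
Free chlorine required for 1.97 ppm HOCl: 1.97 / 0.7425 = 2.653 ppm.
FC to add: 2.653 − 0.6 = 2.053 mg/L as Cl₂.
Cl₂ equivalent: 2.053 mg/L × 412,565 L = 847 g.
Product at 75.3% available Cl: 847 / 0.753 = 1125 g.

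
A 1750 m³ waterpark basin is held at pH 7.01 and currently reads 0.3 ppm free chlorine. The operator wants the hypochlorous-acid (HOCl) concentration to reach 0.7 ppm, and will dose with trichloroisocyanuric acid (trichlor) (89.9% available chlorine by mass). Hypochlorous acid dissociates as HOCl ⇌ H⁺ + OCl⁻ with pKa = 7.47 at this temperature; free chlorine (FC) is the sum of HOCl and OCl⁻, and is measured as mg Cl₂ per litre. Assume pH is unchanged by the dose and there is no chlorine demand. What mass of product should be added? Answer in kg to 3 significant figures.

Volume: 1750 m³ = 1,750,000 L.
[OCl⁻]/[HOCl] = 10^(pH − pKa) = 10^(7.01 − 7.47) = 0.3467; fraction as HOCl = 1/(1 + 0.3467) = 0.7425.
Free chlorine required for 0.7 ppm HOCl: 0.7 / 0.7425 = 0.9427 ppm.
FC to add: 0.9427 − 0.3 = 0.6427 mg/L as Cl₂.
Cl₂ equivalent: 0.6427 mg/L × 1,750,000 L = 1125 g.
Product at 89.9% available Cl: 1125 / 0.899 = 1251 g.

1.25 kg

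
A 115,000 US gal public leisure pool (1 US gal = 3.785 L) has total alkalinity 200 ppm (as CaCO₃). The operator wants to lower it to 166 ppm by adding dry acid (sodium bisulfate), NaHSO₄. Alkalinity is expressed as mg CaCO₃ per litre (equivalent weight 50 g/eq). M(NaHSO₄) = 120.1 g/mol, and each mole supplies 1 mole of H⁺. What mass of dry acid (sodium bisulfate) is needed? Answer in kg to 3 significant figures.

35.5 kg

Volume: 115,000 US gal × 3.785 L/gal = 435,275 L.
Alkalinity to neutralize: (200 − 166) = 34 mg/L as CaCO₃ × 435,275 L = 14,800 g as CaCO₃.
Equivalents of H⁺ required: 14,800 ÷ 50 g/eq = 296 eq = 296 mol NaHSO₄.
Mass of NaHSO₄: 296 × 120.1 = 35,550 g.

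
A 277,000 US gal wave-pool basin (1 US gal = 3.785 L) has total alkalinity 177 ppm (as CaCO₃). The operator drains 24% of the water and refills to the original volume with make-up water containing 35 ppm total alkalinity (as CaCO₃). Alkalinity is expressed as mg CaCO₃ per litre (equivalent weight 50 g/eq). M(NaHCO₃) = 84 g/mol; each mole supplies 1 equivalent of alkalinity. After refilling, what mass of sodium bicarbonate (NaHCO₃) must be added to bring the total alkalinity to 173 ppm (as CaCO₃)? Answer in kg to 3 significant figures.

53.0 kg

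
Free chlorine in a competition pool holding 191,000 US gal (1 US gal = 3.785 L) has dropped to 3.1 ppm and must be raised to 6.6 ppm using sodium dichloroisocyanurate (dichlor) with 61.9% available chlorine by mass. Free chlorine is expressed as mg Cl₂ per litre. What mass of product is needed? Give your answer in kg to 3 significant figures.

4.09 kg

Volume: 191,000 US gal × 3.785 L/gal = 722,935 L.
Chlorine deficit: 6.6 − 3.1 = 3.5 ppm = 3.5 mg/L as Cl₂.
Cl₂ equivalent needed: 3.5 mg/L × 722,935 L = 2,530,000 mg = 2530 g.
Product at 61.9% available chlorine: 2530 / 0.619 = 4088 g.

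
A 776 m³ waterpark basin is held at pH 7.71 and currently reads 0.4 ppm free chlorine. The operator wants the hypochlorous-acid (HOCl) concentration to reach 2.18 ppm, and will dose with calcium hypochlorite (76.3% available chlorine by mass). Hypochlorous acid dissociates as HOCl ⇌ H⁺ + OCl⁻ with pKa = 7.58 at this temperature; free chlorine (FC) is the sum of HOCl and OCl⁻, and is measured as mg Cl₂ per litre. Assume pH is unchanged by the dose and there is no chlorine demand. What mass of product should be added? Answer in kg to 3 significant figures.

4.80 kg

Volume: 776 m³ = 776,000 L.
[OCl⁻]/[HOCl] = 10^(pH − pKa) = 10^(7.71 − 7.58) = 1.349; fraction as HOCl = 1/(1 + 1.349) = 0.4257.
Free chlorine required for 2.18 ppm HOCl: 2.18 / 0.4257 = 5.121 ppm.
FC to add: 5.121 − 0.4 = 4.721 mg/L as Cl₂.
Cl₂ equivalent: 4.721 mg/L × 776,000 L = 3663 g.
Product at 76.3% available Cl: 3663 / 0.763 = 4801 g.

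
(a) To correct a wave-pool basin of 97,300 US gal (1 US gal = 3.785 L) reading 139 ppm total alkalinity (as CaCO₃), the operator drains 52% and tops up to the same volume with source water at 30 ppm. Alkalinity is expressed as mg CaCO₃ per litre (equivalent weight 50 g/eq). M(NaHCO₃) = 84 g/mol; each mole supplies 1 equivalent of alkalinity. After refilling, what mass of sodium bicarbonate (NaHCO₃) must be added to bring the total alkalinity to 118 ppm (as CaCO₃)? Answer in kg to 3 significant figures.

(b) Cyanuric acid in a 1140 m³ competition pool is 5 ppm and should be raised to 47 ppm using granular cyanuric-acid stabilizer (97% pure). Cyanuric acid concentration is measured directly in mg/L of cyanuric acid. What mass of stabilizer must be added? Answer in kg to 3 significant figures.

(a) Volume: 97,300 US gal × 3.785 L/gal = 368,280 L.
(a) After draining 52% and refilling: 139 × 0.48 + 30 × 0.52 = 82.32 ppm.
(a) Deficit to target: 118 − 82.32 = 35.68 mg/L.
(a) As CaCO₃: 35.68 mg/L × 368,280 L = 13,140 g; ÷ 50 g/eq ÷ 1 = 262.8 mol NaHCO₃.
(a) Mass: 262.8 × 84 = 22,080 g.

(b) Volume: 1140 m³ = 1,140,000 L.
(b) CYA to add: (47 − 5) = 42 mg/L × 1,140,000 L = 47,880 g cyanuric acid.
(b) At 97% purity: 47,880 / 0.97 = 49,360 g product.

(a) 22.1 kg; (b) 49.4 kg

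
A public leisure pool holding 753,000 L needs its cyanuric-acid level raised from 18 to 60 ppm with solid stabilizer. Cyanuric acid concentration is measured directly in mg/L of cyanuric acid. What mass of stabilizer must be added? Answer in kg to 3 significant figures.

31.6 kg

CYA to add: (60 − 18) = 42 mg/L × 753,000 L = 31,630 g cyanuric acid.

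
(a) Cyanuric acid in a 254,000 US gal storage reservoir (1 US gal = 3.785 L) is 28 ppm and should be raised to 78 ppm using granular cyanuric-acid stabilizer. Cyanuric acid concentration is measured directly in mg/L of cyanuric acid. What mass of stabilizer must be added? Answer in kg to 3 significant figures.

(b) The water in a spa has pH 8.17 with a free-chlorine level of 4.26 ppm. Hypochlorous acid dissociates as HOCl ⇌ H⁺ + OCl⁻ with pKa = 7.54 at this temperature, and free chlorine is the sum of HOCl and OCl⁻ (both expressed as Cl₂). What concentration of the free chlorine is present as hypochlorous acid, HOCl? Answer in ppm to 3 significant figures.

(a) Volume: 254,000 US gal × 3.785 L/gal = 961,390 L.
(a) CYA to add: (78 − 28) = 50 mg/L × 961,390 L = 48,070 g cyanuric acid.

(b) [OCl⁻]/[HOCl] = 10^(pH − pKa) = 10^(8.17 − 7.54) = 10^0.63 = 4.266.
(b) Fraction as HOCl = 1 / (1 + 4.266) = 0.1899.
(b) HOCl = 0.1899 × 4.26 ppm = 0.809 ppm.

(a) 48.1 kg; (b) 0.809 ppm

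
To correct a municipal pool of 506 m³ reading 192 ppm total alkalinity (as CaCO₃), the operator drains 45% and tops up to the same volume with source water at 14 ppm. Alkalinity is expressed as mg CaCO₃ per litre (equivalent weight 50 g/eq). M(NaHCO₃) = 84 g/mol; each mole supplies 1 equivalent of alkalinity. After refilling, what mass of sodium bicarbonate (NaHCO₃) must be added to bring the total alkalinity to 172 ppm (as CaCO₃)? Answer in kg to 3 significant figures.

Volume: 506 m³ = 506,000 L.
After draining 45% and refilling: 192 × 0.55 + 14 × 0.45 = 111.9 ppm.
Deficit to target: 172 − 111.9 = 60.1 mg/L.
As CaCO₃: 60.1 mg/L × 506,000 L = 30,410 g; ÷ 50 g/eq ÷ 1 = 608.2 mol NaHCO₃.
Mass: 608.2 × 84 = 51,090 g.

51.1 kg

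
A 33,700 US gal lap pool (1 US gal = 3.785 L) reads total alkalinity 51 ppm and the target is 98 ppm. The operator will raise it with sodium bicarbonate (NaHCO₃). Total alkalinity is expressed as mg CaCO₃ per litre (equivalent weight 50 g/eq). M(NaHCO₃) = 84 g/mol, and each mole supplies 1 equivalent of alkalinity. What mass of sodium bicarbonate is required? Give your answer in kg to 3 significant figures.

Volume: 33,700 US gal × 3.785 L/gal = 127,554 L.
Alkalinity to add: (98 − 51) = 47 mg/L as CaCO₃ × 127,554 L = 5995 g as CaCO₃.
Equivalents: 5995 g ÷ 50 g/eq = 119.9 eq.
NaHCO₃ supplies 1 eq per mole → 119.9 mol.
Mass: 119.9 mol × 84 g/mol = 10,070 g.

10.1 kg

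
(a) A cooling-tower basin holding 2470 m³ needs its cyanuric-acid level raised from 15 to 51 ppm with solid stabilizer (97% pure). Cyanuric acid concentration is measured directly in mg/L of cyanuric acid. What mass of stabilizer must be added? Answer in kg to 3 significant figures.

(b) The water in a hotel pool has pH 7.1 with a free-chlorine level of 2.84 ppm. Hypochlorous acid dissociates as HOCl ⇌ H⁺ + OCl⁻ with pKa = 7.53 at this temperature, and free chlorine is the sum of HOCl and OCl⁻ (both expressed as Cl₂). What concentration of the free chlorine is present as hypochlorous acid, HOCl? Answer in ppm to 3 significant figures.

(a) 91.7 kg; (b) 2.07 ppm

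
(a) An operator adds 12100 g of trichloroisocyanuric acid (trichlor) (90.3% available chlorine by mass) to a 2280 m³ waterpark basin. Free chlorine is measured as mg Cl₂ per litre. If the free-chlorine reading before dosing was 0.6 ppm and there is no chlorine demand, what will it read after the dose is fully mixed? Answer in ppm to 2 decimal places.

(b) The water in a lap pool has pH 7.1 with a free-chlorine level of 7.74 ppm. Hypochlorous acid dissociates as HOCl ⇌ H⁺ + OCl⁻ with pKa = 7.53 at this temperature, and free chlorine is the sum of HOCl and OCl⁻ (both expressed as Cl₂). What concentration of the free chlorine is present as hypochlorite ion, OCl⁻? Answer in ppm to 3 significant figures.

(a) Volume: 2280 m³ = 2,280,000 L.
(a) Available chlorine delivered: 12,100 g × 0.903 = 10,930 g as Cl₂.
(a) Concentration rise: 10,930 g / 2,280,000 L = 4.792 mg/L = 4.79 ppm.
(a) Final FC: 0.6 + 4.79 = 5.39 ppm.

(b) [OCl⁻]/[HOCl] = 10^(pH − pKa) = 10^(7.1 − 7.53) = 10^-0.43 = 0.3715.
(b) Fraction as HOCl = 1 / (1 + 0.3715) = 0.7291.
(b) OCl⁻ = (1 − 0.7291) × 7.74 ppm = 2.097 ppm.

(a) 5.39 ppm; (b) 2.10 ppm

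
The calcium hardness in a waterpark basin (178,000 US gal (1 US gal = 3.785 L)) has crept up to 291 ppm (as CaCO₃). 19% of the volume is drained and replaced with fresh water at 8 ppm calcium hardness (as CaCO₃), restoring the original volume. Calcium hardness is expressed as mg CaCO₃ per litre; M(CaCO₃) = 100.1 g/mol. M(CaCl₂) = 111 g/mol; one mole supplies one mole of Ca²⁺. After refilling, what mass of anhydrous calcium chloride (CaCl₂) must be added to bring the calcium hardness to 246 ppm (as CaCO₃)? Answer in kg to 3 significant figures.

Volume: 178,000 US gal × 3.785 L/gal = 673,730 L.
After draining 19% and refilling: 291 × 0.81 + 8 × 0.19 = 237.23 ppm.
Deficit to target: 246 − 237.23 = 8.77 mg/L.
As CaCO₃: 8.77 mg/L × 673,730 L = 5909 g; ÷ 100.1 = 59.03 mol Ca²⁺.
Mass: 59.03 × 111 = 6552 g.

6.55 kg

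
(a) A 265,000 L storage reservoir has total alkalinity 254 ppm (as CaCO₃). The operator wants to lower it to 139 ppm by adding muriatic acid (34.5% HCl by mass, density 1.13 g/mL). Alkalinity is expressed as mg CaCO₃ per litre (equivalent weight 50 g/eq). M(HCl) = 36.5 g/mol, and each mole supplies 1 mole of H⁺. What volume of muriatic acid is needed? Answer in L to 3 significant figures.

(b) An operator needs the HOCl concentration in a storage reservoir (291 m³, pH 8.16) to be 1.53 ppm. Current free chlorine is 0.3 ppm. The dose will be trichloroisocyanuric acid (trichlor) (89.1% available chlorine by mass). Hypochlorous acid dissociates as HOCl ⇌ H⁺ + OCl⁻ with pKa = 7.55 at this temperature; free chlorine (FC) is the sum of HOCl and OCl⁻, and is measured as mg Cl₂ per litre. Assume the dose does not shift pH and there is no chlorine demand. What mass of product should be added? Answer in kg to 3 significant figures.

(a) 57.1 L; (b) 2.44 kg

(a) Alkalinity to neutralize: (254 − 139) = 115 mg/L as CaCO₃ × 265,000 L = 30,480 g as CaCO₃.
(a) Equivalents of H⁺ required: 30,480 ÷ 50 g/eq = 609.5 eq = 609.5 mol HCl.
(a) Mass of HCl: 609.5 × 36.5 = 22,250 g.
(a) Mass of 34.5% solution: 22,250 / 0.345 = 64,480 g.
(a) Volume: 64,480 g ÷ 1.13 g/mL = 57,060 mL.

(b) Volume: 291 m³ = 291,000 L.
(b) [OCl⁻]/[HOCl] = 10^(pH − pKa) = 10^(8.16 − 7.55) = 4.074; fraction as HOCl = 1/(1 + 4.074) = 0.1971.
(b) Free chlorine required for 1.53 ppm HOCl: 1.53 / 0.1971 = 7.763 ppm.
(b) FC to add: 7.763 − 0.3 = 7.463 mg/L as Cl₂.
(b) Cl₂ equivalent: 7.463 mg/L × 291,000 L = 2172 g.
(b) Product at 89.1% available Cl: 2172 / 0.891 = 2437 g.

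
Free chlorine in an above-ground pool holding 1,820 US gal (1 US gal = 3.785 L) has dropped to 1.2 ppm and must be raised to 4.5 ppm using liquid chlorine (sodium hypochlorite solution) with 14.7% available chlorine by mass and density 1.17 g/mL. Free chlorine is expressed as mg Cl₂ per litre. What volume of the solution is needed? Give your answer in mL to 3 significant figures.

132 mL

Volume: 1,820 US gal × 3.785 L/gal = 6,889 L.
Chlorine deficit: 4.5 − 1.2 = 3.3 ppm = 3.3 mg/L as Cl₂.
Cl₂ equivalent needed: 3.3 mg/L × 6,889 L = 22,730 mg = 22.73 g.
Product at 14.7% available chlorine: 22.73 / 0.147 = 154.6 g.
Volume at density 1.17 g/mL: 154.6 g ÷ 1.17 g/mL = 132.2 mL.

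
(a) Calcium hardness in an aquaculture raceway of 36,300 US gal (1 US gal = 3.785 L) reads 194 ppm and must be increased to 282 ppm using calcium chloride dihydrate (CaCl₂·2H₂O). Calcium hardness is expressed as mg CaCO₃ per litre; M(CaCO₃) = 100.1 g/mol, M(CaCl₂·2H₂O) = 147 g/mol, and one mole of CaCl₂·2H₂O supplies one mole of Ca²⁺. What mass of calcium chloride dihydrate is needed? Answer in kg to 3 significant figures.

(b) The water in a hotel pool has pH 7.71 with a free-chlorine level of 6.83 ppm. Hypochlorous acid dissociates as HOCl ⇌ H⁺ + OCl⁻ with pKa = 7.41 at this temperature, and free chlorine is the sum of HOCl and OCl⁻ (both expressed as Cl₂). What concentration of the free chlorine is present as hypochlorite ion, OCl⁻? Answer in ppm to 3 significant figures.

(a) Volume: 36,300 US gal × 3.785 L/gal = 137,396 L.
(a) Hardness to add: (282 − 194) = 88 mg/L as CaCO₃ × 137,396 L = 12,090 g as CaCO₃.
(a) Moles of Ca²⁺ (1 mol Ca²⁺ ≡ 1 mol CaCO₃): 12,090 / 100.1 g/mol = 120.8 mol.
(a) Mass of CaCl₂·2H₂O: 120.8 × 147 = 17,760 g.

(b) [OCl⁻]/[HOCl] = 10^(pH − pKa) = 10^(7.71 − 7.41) = 10^0.30 = 1.995.
(b) Fraction as HOCl = 1 / (1 + 1.995) = 0.3339.
(b) OCl⁻ = (1 − 0.3339) × 6.83 ppm = 4.55 ppm.

(a) 17.8 kg; (b) 4.55 ppm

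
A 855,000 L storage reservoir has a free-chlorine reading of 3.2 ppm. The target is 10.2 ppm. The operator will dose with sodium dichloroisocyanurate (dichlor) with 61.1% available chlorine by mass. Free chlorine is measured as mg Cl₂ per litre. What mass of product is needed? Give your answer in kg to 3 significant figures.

Chlorine deficit: 10.2 − 3.2 = 7 ppm = 7 mg/L as Cl₂.
Cl₂ equivalent needed: 7 mg/L × 855,000 L = 5,985,000 mg = 5985 g.
Product at 61.1% available chlorine: 5985 / 0.611 = 9795 g.

9.80 kg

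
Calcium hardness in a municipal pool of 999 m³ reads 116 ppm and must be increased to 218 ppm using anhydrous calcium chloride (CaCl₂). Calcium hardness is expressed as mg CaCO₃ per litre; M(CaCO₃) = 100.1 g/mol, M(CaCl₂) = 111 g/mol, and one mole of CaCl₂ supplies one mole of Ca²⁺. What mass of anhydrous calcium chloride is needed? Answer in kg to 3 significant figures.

113 kg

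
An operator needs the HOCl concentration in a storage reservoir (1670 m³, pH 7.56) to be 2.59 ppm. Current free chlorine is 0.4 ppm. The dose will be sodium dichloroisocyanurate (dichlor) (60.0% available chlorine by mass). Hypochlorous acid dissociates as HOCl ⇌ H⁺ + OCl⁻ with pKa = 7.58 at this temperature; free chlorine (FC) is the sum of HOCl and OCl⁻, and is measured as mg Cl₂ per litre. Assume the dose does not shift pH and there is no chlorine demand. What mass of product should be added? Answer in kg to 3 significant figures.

Volume: 1670 m³ = 1,670,000 L.
[OCl⁻]/[HOCl] = 10^(pH − pKa) = 10^(7.56 − 7.58) = 0.955; fraction as HOCl = 1/(1 + 0.955) = 0.5115.
Free chlorine required for 2.59 ppm HOCl: 2.59 / 0.5115 = 5.063 ppm.
FC to add: 5.063 − 0.4 = 4.663 mg/L as Cl₂.
Cl₂ equivalent: 4.663 mg/L × 1,670,000 L = 7788 g.
Product at 60.0% available Cl: 7788 / 0.6 = 12,980 g.

13.0 kg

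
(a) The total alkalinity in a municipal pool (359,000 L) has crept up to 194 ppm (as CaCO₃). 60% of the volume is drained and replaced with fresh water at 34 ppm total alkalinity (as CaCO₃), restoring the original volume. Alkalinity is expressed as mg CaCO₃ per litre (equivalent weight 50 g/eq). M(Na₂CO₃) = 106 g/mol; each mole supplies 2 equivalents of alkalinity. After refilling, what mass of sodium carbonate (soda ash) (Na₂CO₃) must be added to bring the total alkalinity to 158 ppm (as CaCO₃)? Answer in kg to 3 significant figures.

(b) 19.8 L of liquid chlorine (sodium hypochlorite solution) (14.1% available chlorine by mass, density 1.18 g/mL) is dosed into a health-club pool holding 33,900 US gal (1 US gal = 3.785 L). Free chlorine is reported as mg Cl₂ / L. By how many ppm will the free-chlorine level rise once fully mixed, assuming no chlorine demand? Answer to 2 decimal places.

(a) After draining 60% and refilling: 194 × 0.40 + 34 × 0.60 = 98 ppm.
(a) Deficit to target: 158 − 98 = 60 mg/L.
(a) As CaCO₃: 60 mg/L × 359,000 L = 21,540 g; ÷ 50 g/eq ÷ 2 = 215.4 mol Na₂CO₃.
(a) Mass: 215.4 × 106 = 22,830 g.

(b) Volume: 33,900 US gal × 3.785 L/gal = 128,312 L.
(b) Mass of solution: 19.8 L × 1000 mL/L × 1.18 g/mL = 23,360 g.
(b) Available chlorine delivered: 23,360 g × 0.141 = 3294 g as Cl₂.
(b) Concentration rise: 3294 g / 128,312 L = 25.67 mg/L = 25.67 ppm.

(a) 22.8 kg; (b) 25.67 ppm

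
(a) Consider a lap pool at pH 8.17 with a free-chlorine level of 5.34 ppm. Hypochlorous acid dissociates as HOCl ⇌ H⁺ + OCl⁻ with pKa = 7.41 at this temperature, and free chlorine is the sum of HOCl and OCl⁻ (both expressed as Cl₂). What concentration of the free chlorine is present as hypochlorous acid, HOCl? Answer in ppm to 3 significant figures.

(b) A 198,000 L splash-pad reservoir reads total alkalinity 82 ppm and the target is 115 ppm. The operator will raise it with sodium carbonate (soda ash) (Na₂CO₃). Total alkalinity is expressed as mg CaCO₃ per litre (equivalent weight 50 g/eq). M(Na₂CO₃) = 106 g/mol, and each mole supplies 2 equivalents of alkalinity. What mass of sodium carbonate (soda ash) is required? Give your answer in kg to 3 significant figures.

(a) [OCl⁻]/[HOCl] = 10^(pH − pKa) = 10^(8.17 − 7.41) = 10^0.76 = 5.754.
(a) Fraction as HOCl = 1 / (1 + 5.754) = 0.1481.
(a) HOCl = 0.1481 × 5.34 ppm = 0.7906 ppm.

(b) Alkalinity to add: (115 − 82) = 33 mg/L as CaCO₃ × 198,000 L = 6534 g as CaCO₃.
(b) Equivalents: 6534 g ÷ 50 g/eq = 130.7 eq.
(b) Each mole of Na₂CO₃ supplies 2 eq, so 130.7 / 2 = 65.34 mol.
(b) Mass: 65.34 mol × 106 g/mol = 6926 g.

(a) 0.791 ppm; (b) 6.93 kg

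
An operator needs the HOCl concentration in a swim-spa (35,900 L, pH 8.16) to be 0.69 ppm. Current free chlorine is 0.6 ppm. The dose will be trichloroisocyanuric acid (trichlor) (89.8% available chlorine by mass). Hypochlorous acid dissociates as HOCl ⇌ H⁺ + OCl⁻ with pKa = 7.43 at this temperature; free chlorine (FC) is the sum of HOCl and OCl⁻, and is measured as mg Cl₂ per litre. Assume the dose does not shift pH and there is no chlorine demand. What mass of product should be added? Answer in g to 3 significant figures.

152 g

[OCl⁻]/[HOCl] = 10^(pH − pKa) = 10^(8.16 − 7.43) = 5.37; fraction as HOCl = 1/(1 + 5.37) = 0.157.
Free chlorine required for 0.69 ppm HOCl: 0.69 / 0.157 = 4.396 ppm.
FC to add: 4.396 − 0.6 = 3.796 mg/L as Cl₂.
Cl₂ equivalent: 3.796 mg/L × 35,900 L = 136.3 g.
Product at 89.8% available Cl: 136.3 / 0.898 = 151.7 g.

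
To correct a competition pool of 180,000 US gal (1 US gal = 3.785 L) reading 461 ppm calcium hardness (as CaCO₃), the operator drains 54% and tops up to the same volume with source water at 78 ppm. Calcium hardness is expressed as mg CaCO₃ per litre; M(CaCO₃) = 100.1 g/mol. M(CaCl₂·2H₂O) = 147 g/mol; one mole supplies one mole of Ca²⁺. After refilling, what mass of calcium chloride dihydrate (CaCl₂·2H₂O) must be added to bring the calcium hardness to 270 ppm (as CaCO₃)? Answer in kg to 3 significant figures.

15.8 kg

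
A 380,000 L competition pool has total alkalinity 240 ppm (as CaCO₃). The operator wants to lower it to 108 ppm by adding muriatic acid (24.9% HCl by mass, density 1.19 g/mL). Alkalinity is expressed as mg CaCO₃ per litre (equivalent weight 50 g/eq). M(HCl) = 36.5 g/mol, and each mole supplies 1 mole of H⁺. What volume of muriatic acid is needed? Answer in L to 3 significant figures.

124 L

Alkalinity to neutralize: (240 − 108) = 132 mg/L as CaCO₃ × 380,000 L = 50,160 g as CaCO₃.
Equivalents of H⁺ required: 50,160 ÷ 50 g/eq = 1003 eq = 1003 mol HCl.
Mass of HCl: 1003 × 36.5 = 36,620 g.
Mass of 24.9% solution: 36,620 / 0.249 = 147,100 g.
Volume: 147,100 g ÷ 1.19 g/mL = 123,600 mL.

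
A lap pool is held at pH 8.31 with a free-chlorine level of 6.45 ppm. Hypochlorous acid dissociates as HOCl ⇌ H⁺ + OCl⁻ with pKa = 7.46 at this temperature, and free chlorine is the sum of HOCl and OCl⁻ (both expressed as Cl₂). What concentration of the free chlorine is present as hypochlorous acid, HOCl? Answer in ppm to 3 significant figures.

[OCl⁻]/[HOCl] = 10^(pH − pKa) = 10^(8.31 − 7.46) = 10^0.85 = 7.079.
Fraction as HOCl = 1 / (1 + 7.079) = 0.1238.
HOCl = 0.1238 × 6.45 ppm = 0.7983 ppm.

0.798 ppm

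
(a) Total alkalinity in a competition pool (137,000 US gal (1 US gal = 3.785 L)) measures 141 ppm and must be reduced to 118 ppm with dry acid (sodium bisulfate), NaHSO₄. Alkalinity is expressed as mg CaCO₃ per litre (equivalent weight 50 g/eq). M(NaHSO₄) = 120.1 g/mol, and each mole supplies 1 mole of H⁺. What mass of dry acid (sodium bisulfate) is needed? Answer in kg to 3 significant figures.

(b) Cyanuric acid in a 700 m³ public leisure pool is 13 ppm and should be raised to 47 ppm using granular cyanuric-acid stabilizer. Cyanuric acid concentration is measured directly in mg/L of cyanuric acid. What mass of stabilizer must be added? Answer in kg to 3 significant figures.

(a) Volume: 137,000 US gal × 3.785 L/gal = 518,545 L.
(a) Alkalinity to neutralize: (141 − 118) = 23 mg/L as CaCO₃ × 518,545 L = 11,930 g as CaCO₃.
(a) Equivalents of H⁺ required: 11,930 ÷ 50 g/eq = 238.5 eq = 238.5 mol NaHSO₄.
(a) Mass of NaHSO₄: 238.5 × 120.1 = 28,650 g.

(b) Volume: 700 m³ = 700,000 L.
(b) CYA to add: (47 − 13) = 34 mg/L × 700,000 L = 23,800 g cyanuric acid.

(a) 28.6 kg; (b) 23.8 kg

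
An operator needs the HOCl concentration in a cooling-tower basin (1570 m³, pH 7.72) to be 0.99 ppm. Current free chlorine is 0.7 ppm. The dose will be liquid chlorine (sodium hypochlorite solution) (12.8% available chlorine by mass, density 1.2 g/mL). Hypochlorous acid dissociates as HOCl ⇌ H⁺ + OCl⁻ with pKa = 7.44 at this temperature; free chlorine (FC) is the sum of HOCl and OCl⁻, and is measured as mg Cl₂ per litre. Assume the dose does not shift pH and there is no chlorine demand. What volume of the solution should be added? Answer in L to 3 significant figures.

Volume: 1570 m³ = 1,570,000 L.
[OCl⁻]/[HOCl] = 10^(pH − pKa) = 10^(7.72 − 7.44) = 1.905; fraction as HOCl = 1/(1 + 1.905) = 0.3442.
Free chlorine required for 0.99 ppm HOCl: 0.99 / 0.3442 = 2.876 ppm.
FC to add: 2.876 − 0.7 = 2.176 mg/L as Cl₂.
Cl₂ equivalent: 2.176 mg/L × 1,570,000 L = 3417 g.
Product at 12.8% available Cl: 3417 / 0.128 = 26,690 g.
Volume: 26,690 g ÷ 1.2 g/mL = 22,250 mL.

22.2 L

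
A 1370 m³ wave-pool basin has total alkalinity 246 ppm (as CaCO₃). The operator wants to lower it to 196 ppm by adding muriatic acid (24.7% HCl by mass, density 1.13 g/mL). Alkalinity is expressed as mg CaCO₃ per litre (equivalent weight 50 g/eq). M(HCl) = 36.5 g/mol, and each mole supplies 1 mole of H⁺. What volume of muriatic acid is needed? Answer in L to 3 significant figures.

Volume: 1370 m³ = 1,370,000 L.
Alkalinity to neutralize: (246 − 196) = 50 mg/L as CaCO₃ × 1,370,000 L = 68,500 g as CaCO₃.
Equivalents of H⁺ required: 68,500 ÷ 50 g/eq = 1370 eq = 1370 mol HCl.
Mass of HCl: 1370 × 36.5 = 50,000 g.
Mass of 24.7% solution: 50,000 / 0.247 = 202,400 g.
Volume: 202,400 g ÷ 1.13 g/mL = 179,200 mL.

179 L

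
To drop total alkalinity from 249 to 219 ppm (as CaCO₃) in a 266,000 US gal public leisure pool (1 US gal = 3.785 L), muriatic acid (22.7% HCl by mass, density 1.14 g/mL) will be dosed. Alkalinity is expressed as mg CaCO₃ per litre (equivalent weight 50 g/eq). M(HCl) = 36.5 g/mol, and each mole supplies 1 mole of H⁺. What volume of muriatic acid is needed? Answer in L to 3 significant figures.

Volume: 266,000 US gal × 3.785 L/gal = 1,006,810 L.
Alkalinity to neutralize: (249 − 219) = 30 mg/L as CaCO₃ × 1,006,810 L = 30,200 g as CaCO₃.
Equivalents of H⁺ required: 30,200 ÷ 50 g/eq = 604.1 eq = 604.1 mol HCl.
Mass of HCl: 604.1 × 36.5 = 22,050 g.
Mass of 22.7% solution: 22,050 / 0.227 = 97,130 g.
Volume: 97,130 g ÷ 1.14 g/mL = 85,200 mL.

85.2 L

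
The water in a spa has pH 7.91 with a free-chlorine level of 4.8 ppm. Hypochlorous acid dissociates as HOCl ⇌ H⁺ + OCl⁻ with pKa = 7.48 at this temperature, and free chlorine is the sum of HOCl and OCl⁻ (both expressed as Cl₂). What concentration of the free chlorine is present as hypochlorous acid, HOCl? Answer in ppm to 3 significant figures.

[OCl⁻]/[HOCl] = 10^(pH − pKa) = 10^(7.91 − 7.48) = 10^0.43 = 2.692.
Fraction as HOCl = 1 / (1 + 2.692) = 0.2709.
HOCl = 0.2709 × 4.8 ppm = 1.3 ppm.

1.30 ppm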